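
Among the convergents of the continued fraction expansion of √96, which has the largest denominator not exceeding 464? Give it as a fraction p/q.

√96 = [9; 1, 3, 1, 18, …] (period length 4).
Convergents:
  p_0/q_0 = 9/1
  p_1/q_1 = 10/1
  p_2/q_2 = 39/4
  p_3/q_3 = 49/5
  p_4/q_4 = 921/94
  p_5/q_5 = 970/99
  p_6/q_6 = 3831/391
  p_7/q_7 = 4801/490
q_6 = 391 ≤ 464 < 490 = q_7, so the answer is 3831/391.

3831/391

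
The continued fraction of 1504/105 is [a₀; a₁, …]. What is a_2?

1504 = 14·105 + 34   →  a_0 = 14
105 = 3·34 + 3   →  a_1 = 3
34 = 11·3 + 1   →  a_2 = 11

11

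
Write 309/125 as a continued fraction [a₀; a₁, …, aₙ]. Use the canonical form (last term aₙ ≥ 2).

309 = 2×125 + 59
125 = 2×59 + 7
59 = 8×7 + 3
7 = 2×3 + 1
3 = 3×1 + 0  (stop)
So 309/125 = [2; 2, 8, 2, 3].

[2; 2, 8, 2, 3]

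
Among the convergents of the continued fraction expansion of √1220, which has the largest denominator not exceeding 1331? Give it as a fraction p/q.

34195/979

√1220 = [34; 1, 12, 1, 68, …] (period length 4).
Convergents:
  p_0/q_0 = 34/1
  p_1/q_1 = 35/1
  p_2/q_2 = 454/13
  p_3/q_3 = 489/14
  p_4/q_4 = 33706/965
  p_5/q_5 = 34195/979
  p_6/q_6 = 444046/12713
q_5 = 979 ≤ 1331 < 12713 = q_6, so the answer is 34195/979.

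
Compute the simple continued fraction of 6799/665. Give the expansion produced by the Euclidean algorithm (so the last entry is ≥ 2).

6799 = 10·665 + 149
665 = 4·149 + 69
149 = 2·69 + 11
69 = 6·11 + 3
11 = 3·3 + 2
3 = 1·2 + 1
2 = 2·1 + 0  (stop)
So 6799/665 = [10; 4, 2, 6, 3, 1, 2].

[10; 4, 2, 6, 3, 1, 2]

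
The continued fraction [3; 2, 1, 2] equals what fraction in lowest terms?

Fold from the inside: start with 2/1.
  1 + 1/2 = 3/2
  2 + 2/3 = 8/3
  3 + 3/8 = 27/8

27/8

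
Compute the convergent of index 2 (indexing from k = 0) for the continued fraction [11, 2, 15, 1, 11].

Using pₖ = aₖpₖ₋₁ + pₖ₋₂, qₖ = aₖqₖ₋₁ + qₖ₋₂ (with p₋₁=1, p₋₂=0, q₋₁=0, q₋₂=1):
  k=0: a=11, p=11, q=1
  k=1: a=2, p=23, q=2
  k=2: a=15, p=356, q=31

356/31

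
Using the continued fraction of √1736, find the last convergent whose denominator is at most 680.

√1736 = [41; 1, 1, 1, 82, …] (period length 4).
Convergents:
  p_0/q_0 = 41/1
  p_1/q_1 = 42/1
  p_2/q_2 = 83/2
  p_3/q_3 = 125/3
  p_4/q_4 = 10333/248
  p_5/q_5 = 10458/251
  p_6/q_6 = 20791/499
  p_7/q_7 = 31249/750
q_6 = 499 ≤ 680 < 750 = q_7, so the answer is 20791/499.

20791/499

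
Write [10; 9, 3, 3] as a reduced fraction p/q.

940/93

Fold from the inside: start with 3/1.
  3 + 1/3 = 10/3
  9 + 3/10 = 93/10
  10 + 10/93 = 940/93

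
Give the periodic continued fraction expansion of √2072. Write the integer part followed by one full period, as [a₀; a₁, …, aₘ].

[45; 1, 1, 12, 1, 1, 90]

a₀ = ⌊√2072⌋ = 45.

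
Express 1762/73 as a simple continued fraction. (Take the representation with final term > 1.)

[24; 7, 3, 3]

1762 = 24·73 + 10
73 = 7·10 + 3
10 = 3·3 + 1
3 = 3·1 + 0  (stop)
So 1762/73 = [24; 7, 3, 3].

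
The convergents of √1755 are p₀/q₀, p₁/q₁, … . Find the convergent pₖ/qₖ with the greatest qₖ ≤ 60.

√1755 = [41; 1, 8, 3, 8, 1, 82, …] (period length 6).
Convergents:
  p_0/q_0 = 41/1
  p_1/q_1 = 42/1
  p_2/q_2 = 377/9
  p_3/q_3 = 1173/28
  p_4/q_4 = 9761/233
q_3 = 28 ≤ 60 < 233 = q_4, so the answer is 1173/28.

1173/28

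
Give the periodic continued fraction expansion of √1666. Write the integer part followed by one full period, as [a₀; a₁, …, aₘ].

a₀ = ⌊√1666⌋ = 40.
With m₀=0, d₀=1 and mₖ₊₁ = dₖaₖ − mₖ, dₖ₊₁ = (n − mₖ₊₁²)/dₖ, aₖ₊₁ = ⌊(a₀+mₖ₊₁)/dₖ₊₁⌋:
  k=1: m=40, d=66, a=1
  k=2: m=26, d=15, a=4
  k=3: m=34, d=34, a=2
  k=4: m=34, d=15, a=4
  k=5: m=26, d=66, a=1
  k=6: m=40, d=1, a=80
d=1 and a=2a₀=80 at k=6, so the next step gives (m, d) = (40, 66) again — its k=1 value — and the period has length 6.

[40; 1, 4, 2, 4, 1, 80]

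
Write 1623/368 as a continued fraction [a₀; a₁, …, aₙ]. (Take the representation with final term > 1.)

1623 = 4·368 + 151
368 = 2·151 + 66
151 = 2·66 + 19
66 = 3·19 + 9
19 = 2·9 + 1
9 = 9·1 + 0  (stop)
So 1623/368 = [4; 2, 2, 3, 2, 9].

[4; 2, 2, 3, 2, 9]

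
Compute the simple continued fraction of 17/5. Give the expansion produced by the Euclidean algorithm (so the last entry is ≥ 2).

17 = 3·5 + 2
5 = 2·2 + 1
2 = 2·1 + 0  (stop)
So 17/5 = [3; 2, 2].

[3; 2, 2]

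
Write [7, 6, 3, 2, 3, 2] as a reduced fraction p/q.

Using pₖ = aₖpₖ₋₁ + pₖ₋₂ and qₖ = aₖqₖ₋₁ + qₖ₋₂:
  k=0: a=7, p=7, q=1
  k=1: a=6, p=43, q=6
  k=2: a=3, p=136, q=19
  k=3: a=2, p=315, q=44
  k=4: a=3, p=1081, q=151
  k=5: a=2, p=2477, q=346

2477/346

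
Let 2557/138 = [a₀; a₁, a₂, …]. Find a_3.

8

2557 = 18·138 + 73   →  a_0 = 18
138 = 1·73 + 65   →  a_1 = 1
73 = 1·65 + 8   →  a_2 = 1
65 = 8·8 + 1   →  a_3 = 8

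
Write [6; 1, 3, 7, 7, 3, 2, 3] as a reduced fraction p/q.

34948/5171

Using pₖ = aₖpₖ₋₁ + pₖ₋₂ and qₖ = aₖqₖ₋₁ + qₖ₋₂:
  k=0: a=6, p=6, q=1
  k=1: a=1, p=7, q=1
  k=2: a=3, p=27, q=4
  k=3: a=7, p=196, q=29
  k=4: a=7, p=1399, q=207
  k=5: a=3, p=4393, q=650
  k=6: a=2, p=10185, q=1507
  k=7: a=3, p=34948, q=5171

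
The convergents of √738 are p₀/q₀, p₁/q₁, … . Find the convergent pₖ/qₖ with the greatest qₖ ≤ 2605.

53137/1956

√738 = [27; 6, 54, …] (period length 2).
Convergents:
  p_0/q_0 = 27/1
  p_1/q_1 = 163/6
  p_2/q_2 = 8829/325
  p_3/q_3 = 53137/1956
  p_4/q_4 = 2878227/105949
q_3 = 1956 ≤ 2605 < 105949 = q_4, so the answer is 53137/1956.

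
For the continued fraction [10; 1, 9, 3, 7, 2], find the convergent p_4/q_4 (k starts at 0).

Using pₖ = aₖpₖ₋₁ + pₖ₋₂, qₖ = aₖqₖ₋₁ + qₖ₋₂ (with p₋₁=1, p₋₂=0, q₋₁=0, q₋₂=1):
  k=0: a=10, p=10, q=1
  k=1: a=1, p=11, q=1
  k=2: a=9, p=109, q=10
  k=3: a=3, p=338, q=31
  k=4: a=7, p=2475, q=227

2475/227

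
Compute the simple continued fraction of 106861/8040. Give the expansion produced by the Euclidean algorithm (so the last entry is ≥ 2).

106861 = 13*8040 + 2341
8040 = 3*2341 + 1017
2341 = 2*1017 + 307
1017 = 3*307 + 96
307 = 3*96 + 19
96 = 5*19 + 1
19 = 19*1 + 0  (stop)
So 106861/8040 = [13; 3, 2, 3, 3, 5, 19].

[13; 3, 2, 3, 3, 5, 19]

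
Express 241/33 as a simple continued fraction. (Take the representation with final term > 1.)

241 = 7×33 + 10
33 = 3×10 + 3
10 = 3×3 + 1
3 = 3×1 + 0  (stop)
So 241/33 = [7; 3, 3, 3].

[7; 3, 3, 3]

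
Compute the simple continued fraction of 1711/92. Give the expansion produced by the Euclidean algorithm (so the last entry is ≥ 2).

1711 = 18*92 + 55
92 = 1*55 + 37
55 = 1*37 + 18
37 = 2*18 + 1
18 = 18*1 + 0  (stop)
So 1711/92 = [18; 1, 1, 2, 18].

[18; 1, 1, 2, 18]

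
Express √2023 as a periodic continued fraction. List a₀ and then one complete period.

[44; 1, 43, 1, 88]

a₀ = ⌊√2023⌋ = 44.
With m₀=0, d₀=1 and mₖ₊₁ = dₖaₖ − mₖ, dₖ₊₁ = (n − mₖ₊₁²)/dₖ, aₖ₊₁ = ⌊(a₀+mₖ₊₁)/dₖ₊₁⌋:
  k=1: m=44, d=87, a=1
  k=2: m=43, d=2, a=43
  k=3: m=43, d=87, a=1
  k=4: m=44, d=1, a=88
d=1 and a=2a₀=88 at k=4, so the next step gives (m, d) = (44, 87) again — its k=1 value — and the period has length 4.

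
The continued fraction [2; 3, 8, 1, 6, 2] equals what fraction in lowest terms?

Using pₖ = aₖpₖ₋₁ + pₖ₋₂ and qₖ = aₖqₖ₋₁ + qₖ₋₂:
  k=0: a=2, p=2, q=1
  k=1: a=3, p=7, q=3
  k=2: a=8, p=58, q=25
  k=3: a=1, p=65, q=28
  k=4: a=6, p=448, q=193
  k=5: a=2, p=961, q=414

961/414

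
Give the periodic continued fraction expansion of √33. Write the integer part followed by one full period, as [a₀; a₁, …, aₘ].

[5; 1, 2, 1, 10]

a₀ = ⌊√33⌋ = 5.
With m₀=0, d₀=1 and mₖ₊₁ = dₖaₖ − mₖ, dₖ₊₁ = (n − mₖ₊₁²)/dₖ, aₖ₊₁ = ⌊(a₀+mₖ₊₁)/dₖ₊₁⌋:
  k=1: m=5, d=8, a=1
  k=2: m=3, d=3, a=2
  k=3: m=3, d=8, a=1
  k=4: m=5, d=1, a=10
d=1 and a=2a₀=10 at k=4, so the next step gives (m, d) = (5, 8) again — its k=1 value — and the period has length 4.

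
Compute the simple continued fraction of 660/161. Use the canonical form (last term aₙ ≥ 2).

660 = 4*161 + 16
161 = 10*16 + 1
16 = 16*1 + 0  (stop)
So 660/161 = [4; 10, 16].

[4; 10, 16]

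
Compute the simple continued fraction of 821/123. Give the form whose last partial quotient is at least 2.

[6; 1, 2, 13, 3]

821 = 6*123 + 83
123 = 1*83 + 40
83 = 2*40 + 3
40 = 13*3 + 1
3 = 3*1 + 0  (stop)
So 821/123 = [6; 1, 2, 13, 3].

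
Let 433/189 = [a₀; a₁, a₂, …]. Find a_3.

433 = 2·189 + 55   →  a_0 = 2
189 = 3·55 + 24   →  a_1 = 3
55 = 2·24 + 7   →  a_2 = 2
24 = 3·7 + 3   →  a_3 = 3

3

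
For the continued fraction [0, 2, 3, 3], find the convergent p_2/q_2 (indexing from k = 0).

Using pₖ = aₖpₖ₋₁ + pₖ₋₂, qₖ = aₖqₖ₋₁ + qₖ₋₂ (with p₋₁=1, p₋₂=0, q₋₁=0, q₋₂=1):
  k=0: a=0, p=0, q=1
  k=1: a=2, p=1, q=2
  k=2: a=3, p=3, q=7

3/7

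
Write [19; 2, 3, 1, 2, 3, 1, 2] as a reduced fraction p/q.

Fold from the inside: start with 2/1.
  1 + 1/2 = 3/2
  3 + 2/3 = 11/3
  2 + 3/11 = 25/11
  1 + 11/25 = 36/25
  3 + 25/36 = 133/36
  2 + 36/133 = 302/133
  19 + 133/302 = 5871/302

5871/302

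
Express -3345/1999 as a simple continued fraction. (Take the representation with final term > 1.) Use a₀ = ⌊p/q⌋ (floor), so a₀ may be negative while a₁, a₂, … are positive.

-3345 = -2*1999 + 653
1999 = 3*653 + 40
653 = 16*40 + 13
40 = 3*13 + 1
13 = 13*1 + 0  (stop)
So -3345/1999 = [-2; 3, 16, 3, 13].

[-2; 3, 16, 3, 13]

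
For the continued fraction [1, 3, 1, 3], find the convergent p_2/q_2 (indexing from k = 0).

5/4

Using pₖ = aₖpₖ₋₁ + pₖ₋₂, qₖ = aₖqₖ₋₁ + qₖ₋₂ (with p₋₁=1, p₋₂=0, q₋₁=0, q₋₂=1):
  k=0: a=1, p=1, q=1
  k=1: a=3, p=4, q=3
  k=2: a=1, p=5, q=4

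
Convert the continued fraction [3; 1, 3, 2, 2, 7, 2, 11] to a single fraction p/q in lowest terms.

Fold from the inside: start with 11/1.
  2 + 1/11 = 23/11
  7 + 11/23 = 172/23
  2 + 23/172 = 367/172
  2 + 172/367 = 906/367
  3 + 367/906 = 3085/906
  1 + 906/3085 = 3991/3085
  3 + 3085/3991 = 15058/3991

15058/3991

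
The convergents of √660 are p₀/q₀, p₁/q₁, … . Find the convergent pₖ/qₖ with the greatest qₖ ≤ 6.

√660 = [25; 1, 2, 4, 2, 1, 50, …] (period length 6).
Convergents:
  p_0/q_0 = 25/1
  p_1/q_1 = 26/1
  p_2/q_2 = 77/3
  p_3/q_3 = 334/13
q_2 = 3 ≤ 6 < 13 = q_3, so the answer is 77/3.

77/3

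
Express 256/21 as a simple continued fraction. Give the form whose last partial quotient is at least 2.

256 = 12·21 + 4
21 = 5·4 + 1
4 = 4·1 + 0  (stop)
So 256/21 = [12; 5, 4].

[12; 5, 4]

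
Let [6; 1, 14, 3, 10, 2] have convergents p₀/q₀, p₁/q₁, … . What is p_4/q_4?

3294/475

Using pₖ = aₖpₖ₋₁ + pₖ₋₂, qₖ = aₖqₖ₋₁ + qₖ₋₂ (with p₋₁=1, p₋₂=0, q₋₁=0, q₋₂=1):
  k=0: a=6, p=6, q=1
  k=1: a=1, p=7, q=1
  k=2: a=14, p=104, q=15
  k=3: a=3, p=319, q=46
  k=4: a=10, p=3294, q=475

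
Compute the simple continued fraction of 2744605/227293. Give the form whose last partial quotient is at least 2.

[12; 13, 3, 3, 18, 13, 3, 2]

2744605 = 12·227293 + 17089
227293 = 13·17089 + 5136
17089 = 3·5136 + 1681
5136 = 3·1681 + 93
1681 = 18·93 + 7
93 = 13·7 + 2
7 = 3·2 + 1
2 = 2·1 + 0  (stop)
So 2744605/227293 = [12; 13, 3, 3, 18, 13, 3, 2].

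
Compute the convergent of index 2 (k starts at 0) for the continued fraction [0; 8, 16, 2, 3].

Using pₖ = aₖpₖ₋₁ + pₖ₋₂, qₖ = aₖqₖ₋₁ + qₖ₋₂ (with p₋₁=1, p₋₂=0, q₋₁=0, q₋₂=1):
  k=0: a=0, p=0, q=1
  k=1: a=8, p=1, q=8
  k=2: a=16, p=16, q=129

16/129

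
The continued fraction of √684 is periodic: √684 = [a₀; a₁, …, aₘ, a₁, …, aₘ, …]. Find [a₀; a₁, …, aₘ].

a₀ = ⌊√684⌋ = 26.
With m₀=0, d₀=1 and mₖ₊₁ = dₖaₖ − mₖ, dₖ₊₁ = (n − mₖ₊₁²)/dₖ, aₖ₊₁ = ⌊(a₀+mₖ₊₁)/dₖ₊₁⌋:
  k=1: m=26, d=8, a=6
  k=2: m=22, d=25, a=1
  k=3: m=3, d=27, a=1
  k=4: m=24, d=4, a=12
  k=5: m=24, d=27, a=1
  k=6: m=3, d=25, a=1
  k=7: m=22, d=8, a=6
  k=8: m=26, d=1, a=52
d=1 and a=2a₀=52 at k=8, so the next step gives (m, d) = (26, 8) again — its k=1 value — and the period has length 8.

[26; 6, 1, 1, 12, 1, 1, 6, 52]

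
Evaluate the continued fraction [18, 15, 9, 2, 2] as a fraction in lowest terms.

12827/710

Using pₖ = aₖpₖ₋₁ + pₖ₋₂ and qₖ = aₖqₖ₋₁ + qₖ₋₂:
  k=0: a=18, p=18, q=1
  k=1: a=15, p=271, q=15
  k=2: a=9, p=2457, q=136
  k=3: a=2, p=5185, q=287
  k=4: a=2, p=12827, q=710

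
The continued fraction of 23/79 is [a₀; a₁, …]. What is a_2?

23 = 0·79 + 23   →  a_0 = 0
79 = 3·23 + 10   →  a_1 = 3
23 = 2·10 + 3   →  a_2 = 2

2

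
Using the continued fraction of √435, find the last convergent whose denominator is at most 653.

6111/293

√435 = [20; 1, 5, 1, 40, …] (period length 4).
Convergents:
  p_0/q_0 = 20/1
  p_1/q_1 = 21/1
  p_2/q_2 = 125/6
  p_3/q_3 = 146/7
  p_4/q_4 = 5965/286
  p_5/q_5 = 6111/293
  p_6/q_6 = 36520/1751
q_5 = 293 ≤ 653 < 1751 = q_6, so the answer is 6111/293.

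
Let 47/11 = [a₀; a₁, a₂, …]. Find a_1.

3

47 = 4·11 + 3   →  a_0 = 4
11 = 3·3 + 2   →  a_1 = 3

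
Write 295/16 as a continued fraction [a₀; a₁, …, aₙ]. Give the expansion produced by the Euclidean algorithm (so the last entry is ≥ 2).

[18; 2, 3, 2]

295 = 18×16 + 7
16 = 2×7 + 2
7 = 3×2 + 1
2 = 2×1 + 0  (stop)
So 295/16 = [18; 2, 3, 2].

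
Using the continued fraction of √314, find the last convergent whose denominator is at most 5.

71/4

√314 = [17; 1, 2, 1, 1, 2, 1, 34, …] (period length 7).
Convergents:
  p_0/q_0 = 17/1
  p_1/q_1 = 18/1
  p_2/q_2 = 53/3
  p_3/q_3 = 71/4
  p_4/q_4 = 124/7
q_3 = 4 ≤ 5 < 7 = q_4, so the answer is 71/4.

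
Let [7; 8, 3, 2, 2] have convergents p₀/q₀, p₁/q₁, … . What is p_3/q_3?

Using pₖ = aₖpₖ₋₁ + pₖ₋₂, qₖ = aₖqₖ₋₁ + qₖ₋₂ (with p₋₁=1, p₋₂=0, q₋₁=0, q₋₂=1):
  k=0: a=7, p=7, q=1
  k=1: a=8, p=57, q=8
  k=2: a=3, p=178, q=25
  k=3: a=2, p=413, q=58

413/58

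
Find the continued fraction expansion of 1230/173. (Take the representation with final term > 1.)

[7; 9, 9, 2]

1230 = 7·173 + 19
173 = 9·19 + 2
19 = 9·2 + 1
2 = 2·1 + 0  (stop)
So 1230/173 = [7; 9, 9, 2].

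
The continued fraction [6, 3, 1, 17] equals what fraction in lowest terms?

444/71

Fold from the inside: start with 17/1.
  1 + 1/17 = 18/17
  3 + 17/18 = 71/18
  6 + 18/71 = 444/71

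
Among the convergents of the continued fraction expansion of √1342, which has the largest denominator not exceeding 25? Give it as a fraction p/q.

696/19

√1342 = [36; 1, 1, 1, 2, 1, 1, 1, 72, …] (period length 8).
Convergents:
  p_0/q_0 = 36/1
  p_1/q_1 = 37/1
  p_2/q_2 = 73/2
  p_3/q_3 = 110/3
  p_4/q_4 = 293/8
  p_5/q_5 = 403/11
  p_6/q_6 = 696/19
  p_7/q_7 = 1099/30
q_6 = 19 ≤ 25 < 30 = q_7, so the answer is 696/19.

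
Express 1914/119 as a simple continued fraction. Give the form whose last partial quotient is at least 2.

[16; 11, 1, 9]

1914 = 16·119 + 10
119 = 11·10 + 9
10 = 1·9 + 1
9 = 9·1 + 0  (stop)
So 1914/119 = [16; 11, 1, 9].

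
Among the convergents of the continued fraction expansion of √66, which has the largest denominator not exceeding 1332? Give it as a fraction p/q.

8449/1040

√66 = [8; 8, 16, …] (period length 2).
Convergents:
  p_0/q_0 = 8/1
  p_1/q_1 = 65/8
  p_2/q_2 = 1048/129
  p_3/q_3 = 8449/1040
  p_4/q_4 = 136232/16769
q_3 = 1040 ≤ 1332 < 16769 = q_4, so the answer is 8449/1040.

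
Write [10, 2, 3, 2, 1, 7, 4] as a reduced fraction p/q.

Fold from the inside: start with 4/1.
  7 + 1/4 = 29/4
  1 + 4/29 = 33/29
  2 + 29/33 = 95/33
  3 + 33/95 = 318/95
  2 + 95/318 = 731/318
  10 + 318/731 = 7628/731

7628/731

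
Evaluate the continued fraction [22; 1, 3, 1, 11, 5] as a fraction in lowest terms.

6839/300

Fold from the inside: start with 5/1.
  11 + 1/5 = 56/5
  1 + 5/56 = 61/56
  3 + 56/61 = 239/61
  1 + 61/239 = 300/239
  22 + 239/300 = 6839/300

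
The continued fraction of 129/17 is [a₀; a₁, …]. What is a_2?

1

129 = 7·17 + 10   →  a_0 = 7
17 = 1·10 + 7   →  a_1 = 1
10 = 1·7 + 3   →  a_2 = 1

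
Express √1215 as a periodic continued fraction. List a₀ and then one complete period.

a₀ = ⌊√1215⌋ = 34.
With m₀=0, d₀=1 and mₖ₊₁ = dₖaₖ − mₖ, dₖ₊₁ = (n − mₖ₊₁²)/dₖ, aₖ₊₁ = ⌊(a₀+mₖ₊₁)/dₖ₊₁⌋:
  k=1: m=34, d=59, a=1
  k=2: m=25, d=10, a=5
  k=3: m=25, d=59, a=1
  k=4: m=34, d=1, a=68
d=1 and a=2a₀=68 at k=4, so the next step gives (m, d) = (34, 59) again — its k=1 value — and the period has length 4.

[34; 1, 5, 1, 68]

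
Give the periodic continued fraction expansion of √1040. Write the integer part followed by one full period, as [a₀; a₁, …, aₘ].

[32; 4, 64]

a₀ = ⌊√1040⌋ = 32.
With m₀=0, d₀=1 and mₖ₊₁ = dₖaₖ − mₖ, dₖ₊₁ = (n − mₖ₊₁²)/dₖ, aₖ₊₁ = ⌊(a₀+mₖ₊₁)/dₖ₊₁⌋:
  k=1: m=32, d=16, a=4
  k=2: m=32, d=1, a=64
d=1 and a=2a₀=64 at k=2, so the next step gives (m, d) = (32, 16) again — its k=1 value — and the period has length 2.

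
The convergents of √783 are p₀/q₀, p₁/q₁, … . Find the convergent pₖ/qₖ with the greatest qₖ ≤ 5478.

87724/3135

√783 = [27; 1, 54, …] (period length 2).
Convergents:
  p_0/q_0 = 27/1
  p_1/q_1 = 28/1
  p_2/q_2 = 1539/55
  p_3/q_3 = 1567/56
  p_4/q_4 = 86157/3079
  p_5/q_5 = 87724/3135
  p_6/q_6 = 4823253/172369
q_5 = 3135 ≤ 5478 < 172369 = q_6, so the answer is 87724/3135.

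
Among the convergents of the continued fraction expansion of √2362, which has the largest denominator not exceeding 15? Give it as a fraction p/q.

√2362 = [48; 1, 1, 1, 1, 96, …] (period length 5).
Convergents:
  p_0/q_0 = 48/1
  p_1/q_1 = 49/1
  p_2/q_2 = 97/2
  p_3/q_3 = 146/3
  p_4/q_4 = 243/5
  p_5/q_5 = 23474/483
q_4 = 5 ≤ 15 < 483 = q_5, so the answer is 243/5.

243/5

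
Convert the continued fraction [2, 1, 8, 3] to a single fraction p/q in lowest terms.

Fold from the inside: start with 3/1.
  8 + 1/3 = 25/3
  1 + 3/25 = 28/25
  2 + 25/28 = 81/28

81/28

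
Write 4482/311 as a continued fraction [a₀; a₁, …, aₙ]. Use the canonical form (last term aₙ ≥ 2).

[14; 2, 2, 3, 18]

4482 = 14×311 + 128
311 = 2×128 + 55
128 = 2×55 + 18
55 = 3×18 + 1
18 = 18×1 + 0  (stop)
So 4482/311 = [14; 2, 2, 3, 18].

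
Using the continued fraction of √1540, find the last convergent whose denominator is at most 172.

√1540 = [39; 4, 8, 2, 8, 4, 78, …] (period length 6).
Convergents:
  p_0/q_0 = 39/1
  p_1/q_1 = 157/4
  p_2/q_2 = 1295/33
  p_3/q_3 = 2747/70
  p_4/q_4 = 23271/593
q_3 = 70 ≤ 172 < 593 = q_4, so the answer is 2747/70.

2747/70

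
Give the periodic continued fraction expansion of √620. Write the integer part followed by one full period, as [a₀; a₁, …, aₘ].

[24; 1, 8, 1, 48]

a₀ = ⌊√620⌋ = 24.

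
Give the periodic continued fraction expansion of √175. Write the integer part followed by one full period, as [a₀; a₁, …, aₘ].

a₀ = ⌊√175⌋ = 13.
With m₀=0, d₀=1 and mₖ₊₁ = dₖaₖ − mₖ, dₖ₊₁ = (n − mₖ₊₁²)/dₖ, aₖ₊₁ = ⌊(a₀+mₖ₊₁)/dₖ₊₁⌋:
  k=1: m=13, d=6, a=4
  k=2: m=11, d=9, a=2
  k=3: m=7, d=14, a=1
  k=4: m=7, d=9, a=2
  k=5: m=11, d=6, a=4
  k=6: m=13, d=1, a=26
d=1 and a=2a₀=26 at k=6, so the next step gives (m, d) = (13, 6) again — its k=1 value — and the period has length 6.

[13; 4, 2, 1, 2, 4, 26]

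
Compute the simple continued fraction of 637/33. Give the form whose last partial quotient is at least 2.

[19; 3, 3, 3]

637 = 19·33 + 10
33 = 3·10 + 3
10 = 3·3 + 1
3 = 3·1 + 0  (stop)
So 637/33 = [19; 3, 3, 3].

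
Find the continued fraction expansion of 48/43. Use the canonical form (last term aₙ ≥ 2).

48 = 1·43 + 5
43 = 8·5 + 3
5 = 1·3 + 2
3 = 1·2 + 1
2 = 2·1 + 0  (stop)
So 48/43 = [1; 8, 1, 1, 2].

[1; 8, 1, 1, 2]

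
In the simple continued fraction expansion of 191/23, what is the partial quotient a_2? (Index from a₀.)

3

191 = 8·23 + 7   →  a_0 = 8
23 = 3·7 + 2   →  a_1 = 3
7 = 3·2 + 1   →  a_2 = 3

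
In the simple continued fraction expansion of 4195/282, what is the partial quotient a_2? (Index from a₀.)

7

4195 = 14·282 + 247   →  a_0 = 14
282 = 1·247 + 35   →  a_1 = 1
247 = 7·35 + 2   →  a_2 = 7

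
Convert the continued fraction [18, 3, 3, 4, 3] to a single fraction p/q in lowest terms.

2544/139

Fold from the inside: start with 3/1.
  4 + 1/3 = 13/3
  3 + 3/13 = 42/13
  3 + 13/42 = 139/42
  18 + 42/139 = 2544/139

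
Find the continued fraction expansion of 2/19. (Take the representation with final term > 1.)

[0; 9, 2]

2 = 0*19 + 2
19 = 9*2 + 1
2 = 2*1 + 0  (stop)
So 2/19 = [0; 9, 2].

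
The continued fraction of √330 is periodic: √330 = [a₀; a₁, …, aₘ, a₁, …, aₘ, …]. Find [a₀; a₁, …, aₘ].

a₀ = ⌊√330⌋ = 18.
With m₀=0, d₀=1 and mₖ₊₁ = dₖaₖ − mₖ, dₖ₊₁ = (n − mₖ₊₁²)/dₖ, aₖ₊₁ = ⌊(a₀+mₖ₊₁)/dₖ₊₁⌋:
  k=1: m=18, d=6, a=6
  k=2: m=18, d=1, a=36
d=1 and a=2a₀=36 at k=2, so the next step gives (m, d) = (18, 6) again — its k=1 value — and the period has length 2.

[18; 6, 36]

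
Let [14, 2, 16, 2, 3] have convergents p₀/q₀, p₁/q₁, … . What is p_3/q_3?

Using pₖ = aₖpₖ₋₁ + pₖ₋₂, qₖ = aₖqₖ₋₁ + qₖ₋₂ (with p₋₁=1, p₋₂=0, q₋₁=0, q₋₂=1):
  k=0: a=14, p=14, q=1
  k=1: a=2, p=29, q=2
  k=2: a=16, p=478, q=33
  k=3: a=2, p=985, q=68

985/68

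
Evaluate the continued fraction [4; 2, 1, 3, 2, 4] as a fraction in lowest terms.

484/111

Using pₖ = aₖpₖ₋₁ + pₖ₋₂ and qₖ = aₖqₖ₋₁ + qₖ₋₂:
  k=0: a=4, p=4, q=1
  k=1: a=2, p=9, q=2
  k=2: a=1, p=13, q=3
  k=3: a=3, p=48, q=11
  k=4: a=2, p=109, q=25
  k=5: a=4, p=484, q=111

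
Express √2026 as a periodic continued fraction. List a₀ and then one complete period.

[45; 90]

a₀ = ⌊√2026⌋ = 45.
With m₀=0, d₀=1 and mₖ₊₁ = dₖaₖ − mₖ, dₖ₊₁ = (n − mₖ₊₁²)/dₖ, aₖ₊₁ = ⌊(a₀+mₖ₊₁)/dₖ₊₁⌋:
  k=1: m=45, d=1, a=90
d=1 and a=2a₀=90 at k=1, so the next step gives (m, d) = (45, 1) again — its k=1 value — and the period has length 1.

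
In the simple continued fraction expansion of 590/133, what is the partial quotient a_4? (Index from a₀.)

590 = 4·133 + 58   →  a_0 = 4
133 = 2·58 + 17   →  a_1 = 2
58 = 3·17 + 7   →  a_2 = 3
17 = 2·7 + 3   →  a_3 = 2
7 = 2·3 + 1   →  a_4 = 2

2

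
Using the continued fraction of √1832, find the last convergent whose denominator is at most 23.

√1832 = [42; 1, 4, 21, 4, 1, 84, …] (period length 6).
Convergents:
  p_0/q_0 = 42/1
  p_1/q_1 = 43/1
  p_2/q_2 = 214/5
  p_3/q_3 = 4537/106
q_2 = 5 ≤ 23 < 106 = q_3, so the answer is 214/5.

214/5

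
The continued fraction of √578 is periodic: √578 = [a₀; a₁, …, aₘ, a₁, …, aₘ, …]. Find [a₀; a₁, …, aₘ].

[24; 24, 48]

a₀ = ⌊√578⌋ = 24.
With m₀=0, d₀=1 and mₖ₊₁ = dₖaₖ − mₖ, dₖ₊₁ = (n − mₖ₊₁²)/dₖ, aₖ₊₁ = ⌊(a₀+mₖ₊₁)/dₖ₊₁⌋:
  k=1: m=24, d=2, a=24
  k=2: m=24, d=1, a=48
d=1 and a=2a₀=48 at k=2, so the next step gives (m, d) = (24, 2) again — its k=1 value — and the period has length 2.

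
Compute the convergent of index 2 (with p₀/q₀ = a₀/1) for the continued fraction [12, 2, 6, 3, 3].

Using pₖ = aₖpₖ₋₁ + pₖ₋₂, qₖ = aₖqₖ₋₁ + qₖ₋₂ (with p₋₁=1, p₋₂=0, q₋₁=0, q₋₂=1):
  k=0: a=12, p=12, q=1
  k=1: a=2, p=25, q=2
  k=2: a=6, p=162, q=13

162/13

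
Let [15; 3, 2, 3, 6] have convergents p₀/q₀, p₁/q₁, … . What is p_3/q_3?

367/24

Using pₖ = aₖpₖ₋₁ + pₖ₋₂, qₖ = aₖqₖ₋₁ + qₖ₋₂ (with p₋₁=1, p₋₂=0, q₋₁=0, q₋₂=1):
  k=0: a=15, p=15, q=1
  k=1: a=3, p=46, q=3
  k=2: a=2, p=107, q=7
  k=3: a=3, p=367, q=24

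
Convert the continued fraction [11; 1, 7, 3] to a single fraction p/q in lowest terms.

Using pₖ = aₖpₖ₋₁ + pₖ₋₂ and qₖ = aₖqₖ₋₁ + qₖ₋₂:
  k=0: a=11, p=11, q=1
  k=1: a=1, p=12, q=1
  k=2: a=7, p=95, q=8
  k=3: a=3, p=297, q=25

297/25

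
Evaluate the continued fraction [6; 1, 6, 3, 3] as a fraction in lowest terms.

Using pₖ = aₖpₖ₋₁ + pₖ₋₂ and qₖ = aₖqₖ₋₁ + qₖ₋₂:
  k=0: a=6, p=6, q=1
  k=1: a=1, p=7, q=1
  k=2: a=6, p=48, q=7
  k=3: a=3, p=151, q=22
  k=4: a=3, p=501, q=73

501/73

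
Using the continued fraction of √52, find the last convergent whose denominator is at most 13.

36/5

√52 = [7; 4, 1, 2, 1, 4, 14, …] (period length 6).
Convergents:
  p_0/q_0 = 7/1
  p_1/q_1 = 29/4
  p_2/q_2 = 36/5
  p_3/q_3 = 101/14
q_2 = 5 ≤ 13 < 14 = q_3, so the answer is 36/5.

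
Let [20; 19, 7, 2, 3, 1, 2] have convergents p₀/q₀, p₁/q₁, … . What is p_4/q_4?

Using pₖ = aₖpₖ₋₁ + pₖ₋₂, qₖ = aₖqₖ₋₁ + qₖ₋₂ (with p₋₁=1, p₋₂=0, q₋₁=0, q₋₂=1):
  k=0: a=20, p=20, q=1
  k=1: a=19, p=381, q=19
  k=2: a=7, p=2687, q=134
  k=3: a=2, p=5755, q=287
  k=4: a=3, p=19952, q=995

19952/995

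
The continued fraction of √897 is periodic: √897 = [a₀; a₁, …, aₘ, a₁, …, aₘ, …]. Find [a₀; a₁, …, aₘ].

a₀ = ⌊√897⌋ = 29.
With m₀=0, d₀=1 and mₖ₊₁ = dₖaₖ − mₖ, dₖ₊₁ = (n − mₖ₊₁²)/dₖ, aₖ₊₁ = ⌊(a₀+mₖ₊₁)/dₖ₊₁⌋:
  k=1: m=29, d=56, a=1
  k=2: m=27, d=3, a=18
  k=3: m=27, d=56, a=1
  k=4: m=29, d=1, a=58
d=1 and a=2a₀=58 at k=4, so the next step gives (m, d) = (29, 56) again — its k=1 value — and the period has length 4.

[29; 1, 18, 1, 58]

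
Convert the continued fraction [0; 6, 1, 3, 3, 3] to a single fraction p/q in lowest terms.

Fold from the inside: start with 3/1.
  3 + 1/3 = 10/3
  3 + 3/10 = 33/10
  1 + 10/33 = 43/33
  6 + 33/43 = 291/43
  0 + 43/291 = 43/291

43/291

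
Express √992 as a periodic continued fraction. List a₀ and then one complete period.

a₀ = ⌊√992⌋ = 31.
With m₀=0, d₀=1 and mₖ₊₁ = dₖaₖ − mₖ, dₖ₊₁ = (n − mₖ₊₁²)/dₖ, aₖ₊₁ = ⌊(a₀+mₖ₊₁)/dₖ₊₁⌋:
  k=1: m=31, d=31, a=2
  k=2: m=31, d=1, a=62
d=1 and a=2a₀=62 at k=2, so the next step gives (m, d) = (31, 31) again — its k=1 value — and the period has length 2.

[31; 2, 62]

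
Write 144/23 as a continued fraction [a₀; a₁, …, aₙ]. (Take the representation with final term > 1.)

144 = 6*23 + 6
23 = 3*6 + 5
6 = 1*5 + 1
5 = 5*1 + 0  (stop)
So 144/23 = [6; 3, 1, 5].

[6; 3, 1, 5]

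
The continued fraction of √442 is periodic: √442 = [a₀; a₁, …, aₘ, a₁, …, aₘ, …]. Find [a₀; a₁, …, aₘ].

[21; 42]

a₀ = ⌊√442⌋ = 21.
With m₀=0, d₀=1 and mₖ₊₁ = dₖaₖ − mₖ, dₖ₊₁ = (n − mₖ₊₁²)/dₖ, aₖ₊₁ = ⌊(a₀+mₖ₊₁)/dₖ₊₁⌋:
  k=1: m=21, d=1, a=42
d=1 and a=2a₀=42 at k=1, so the next step gives (m, d) = (21, 1) again — its k=1 value — and the period has length 1.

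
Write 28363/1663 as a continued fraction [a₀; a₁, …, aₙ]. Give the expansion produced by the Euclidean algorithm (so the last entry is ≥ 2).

28363 = 17·1663 + 92
1663 = 18·92 + 7
92 = 13·7 + 1
7 = 7·1 + 0  (stop)
So 28363/1663 = [17; 18, 13, 7].

[17; 18, 13, 7]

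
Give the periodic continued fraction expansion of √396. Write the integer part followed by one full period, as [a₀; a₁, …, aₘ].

a₀ = ⌊√396⌋ = 19.
With m₀=0, d₀=1 and mₖ₊₁ = dₖaₖ − mₖ, dₖ₊₁ = (n − mₖ₊₁²)/dₖ, aₖ₊₁ = ⌊(a₀+mₖ₊₁)/dₖ₊₁⌋:
  k=1: m=19, d=35, a=1
  k=2: m=16, d=4, a=8
  k=3: m=16, d=35, a=1
  k=4: m=19, d=1, a=38
d=1 and a=2a₀=38 at k=4, so the next step gives (m, d) = (19, 35) again — its k=1 value — and the period has length 4.

[19; 1, 8, 1, 38]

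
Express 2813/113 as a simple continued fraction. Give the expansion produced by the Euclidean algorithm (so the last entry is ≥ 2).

2813 = 24*113 + 101
113 = 1*101 + 12
101 = 8*12 + 5
12 = 2*5 + 2
5 = 2*2 + 1
2 = 2*1 + 0  (stop)
So 2813/113 = [24; 1, 8, 2, 2, 2].

[24; 1, 8, 2, 2, 2]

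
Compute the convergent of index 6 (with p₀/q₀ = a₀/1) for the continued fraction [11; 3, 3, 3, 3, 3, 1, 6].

5301/469

Using pₖ = aₖpₖ₋₁ + pₖ₋₂, qₖ = aₖqₖ₋₁ + qₖ₋₂ (with p₋₁=1, p₋₂=0, q₋₁=0, q₋₂=1):
  k=0: a=11, p=11, q=1
  k=1: a=3, p=34, q=3
  k=2: a=3, p=113, q=10
  k=3: a=3, p=373, q=33
  k=4: a=3, p=1232, q=109
  k=5: a=3, p=4069, q=360
  k=6: a=1, p=5301, q=469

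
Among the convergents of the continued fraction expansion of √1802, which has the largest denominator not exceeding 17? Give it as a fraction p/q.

√1802 = [42; 2, 4, 2, 84, …] (period length 4).
Convergents:
  p_0/q_0 = 42/1
  p_1/q_1 = 85/2
  p_2/q_2 = 382/9
  p_3/q_3 = 849/20
q_2 = 9 ≤ 17 < 20 = q_3, so the answer is 382/9.

382/9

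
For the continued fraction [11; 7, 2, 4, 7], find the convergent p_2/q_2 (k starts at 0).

167/15

Using pₖ = aₖpₖ₋₁ + pₖ₋₂, qₖ = aₖqₖ₋₁ + qₖ₋₂ (with p₋₁=1, p₋₂=0, q₋₁=0, q₋₂=1):
  k=0: a=11, p=11, q=1
  k=1: a=7, p=78, q=7
  k=2: a=2, p=167, q=15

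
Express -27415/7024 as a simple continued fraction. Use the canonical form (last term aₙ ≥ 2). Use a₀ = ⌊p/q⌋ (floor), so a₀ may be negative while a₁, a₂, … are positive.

[-4; 10, 3, 5, 2, 19]

-27415 = -4*7024 + 681
7024 = 10*681 + 214
681 = 3*214 + 39
214 = 5*39 + 19
39 = 2*19 + 1
19 = 19*1 + 0  (stop)
So -27415/7024 = [-4; 10, 3, 5, 2, 19].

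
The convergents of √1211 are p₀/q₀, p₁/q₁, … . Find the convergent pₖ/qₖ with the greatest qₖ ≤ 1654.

√1211 = [34; 1, 3, 1, 68, …] (period length 4).
Convergents:
  p_0/q_0 = 34/1
  p_1/q_1 = 35/1
  p_2/q_2 = 139/4
  p_3/q_3 = 174/5
  p_4/q_4 = 11971/344
  p_5/q_5 = 12145/349
  p_6/q_6 = 48406/1391
  p_7/q_7 = 60551/1740
q_6 = 1391 ≤ 1654 < 1740 = q_7, so the answer is 48406/1391.

48406/1391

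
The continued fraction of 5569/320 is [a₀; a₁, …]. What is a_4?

2

5569 = 17·320 + 129   →  a_0 = 17
320 = 2·129 + 62   →  a_1 = 2
129 = 2·62 + 5   →  a_2 = 2
62 = 12·5 + 2   →  a_3 = 12
5 = 2·2 + 1   →  a_4 = 2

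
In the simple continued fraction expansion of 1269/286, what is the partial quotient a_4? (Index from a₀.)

1269 = 4·286 + 125   →  a_0 = 4
286 = 2·125 + 36   →  a_1 = 2
125 = 3·36 + 17   →  a_2 = 3
36 = 2·17 + 2   →  a_3 = 2
17 = 8·2 + 1   →  a_4 = 8

8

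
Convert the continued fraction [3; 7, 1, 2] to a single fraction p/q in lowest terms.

72/23

Fold from the inside: start with 2/1.
  1 + 1/2 = 3/2
  7 + 2/3 = 23/3
  3 + 3/23 = 72/23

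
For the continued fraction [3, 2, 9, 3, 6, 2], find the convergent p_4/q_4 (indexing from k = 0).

1296/373

Using pₖ = aₖpₖ₋₁ + pₖ₋₂, qₖ = aₖqₖ₋₁ + qₖ₋₂ (with p₋₁=1, p₋₂=0, q₋₁=0, q₋₂=1):
  k=0: a=3, p=3, q=1
  k=1: a=2, p=7, q=2
  k=2: a=9, p=66, q=19
  k=3: a=3, p=205, q=59
  k=4: a=6, p=1296, q=373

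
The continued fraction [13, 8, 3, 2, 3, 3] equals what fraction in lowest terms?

8594/655

Fold from the inside: start with 3/1.
  3 + 1/3 = 10/3
  2 + 3/10 = 23/10
  3 + 10/23 = 79/23
  8 + 23/79 = 655/79
  13 + 79/655 = 8594/655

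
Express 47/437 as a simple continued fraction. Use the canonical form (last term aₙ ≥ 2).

[0; 9, 3, 2, 1, 4]

47 = 0·437 + 47
437 = 9·47 + 14
47 = 3·14 + 5
14 = 2·5 + 4
5 = 1·4 + 1
4 = 4·1 + 0  (stop)
So 47/437 = [0; 9, 3, 2, 1, 4].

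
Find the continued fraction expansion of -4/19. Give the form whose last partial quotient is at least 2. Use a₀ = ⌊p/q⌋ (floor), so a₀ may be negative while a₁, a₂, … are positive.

-4 = -1×19 + 15
19 = 1×15 + 4
15 = 3×4 + 3
4 = 1×3 + 1
3 = 3×1 + 0  (stop)
So -4/19 = [-1; 1, 3, 1, 3].

[-1; 1, 3, 1, 3]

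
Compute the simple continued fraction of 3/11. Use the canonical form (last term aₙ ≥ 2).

3 = 0*11 + 3
11 = 3*3 + 2
3 = 1*2 + 1
2 = 2*1 + 0  (stop)
So 3/11 = [0; 3, 1, 2].

[0; 3, 1, 2]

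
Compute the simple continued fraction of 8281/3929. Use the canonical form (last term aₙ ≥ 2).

[2; 9, 3, 2, 7, 8]

8281 = 2×3929 + 423
3929 = 9×423 + 122
423 = 3×122 + 57
122 = 2×57 + 8
57 = 7×8 + 1
8 = 8×1 + 0  (stop)
So 8281/3929 = [2; 9, 3, 2, 7, 8].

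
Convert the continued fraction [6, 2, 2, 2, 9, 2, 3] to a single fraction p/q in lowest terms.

Fold from the inside: start with 3/1.
  2 + 1/3 = 7/3
  9 + 3/7 = 66/7
  2 + 7/66 = 139/66
  2 + 66/139 = 344/139
  2 + 139/344 = 827/344
  6 + 344/827 = 5306/827

5306/827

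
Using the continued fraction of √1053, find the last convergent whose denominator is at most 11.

√1053 = [32; 2, 4, 2, 64, …] (period length 4).
Convergents:
  p_0/q_0 = 32/1
  p_1/q_1 = 65/2
  p_2/q_2 = 292/9
  p_3/q_3 = 649/20
q_2 = 9 ≤ 11 < 20 = q_3, so the answer is 292/9.

292/9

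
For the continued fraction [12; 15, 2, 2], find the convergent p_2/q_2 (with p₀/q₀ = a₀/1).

374/31

Using pₖ = aₖpₖ₋₁ + pₖ₋₂, qₖ = aₖqₖ₋₁ + qₖ₋₂ (with p₋₁=1, p₋₂=0, q₋₁=0, q₋₂=1):
  k=0: a=12, p=12, q=1
  k=1: a=15, p=181, q=15
  k=2: a=2, p=374, q=31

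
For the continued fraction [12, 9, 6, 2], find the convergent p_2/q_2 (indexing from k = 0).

666/55

Using pₖ = aₖpₖ₋₁ + pₖ₋₂, qₖ = aₖqₖ₋₁ + qₖ₋₂ (with p₋₁=1, p₋₂=0, q₋₁=0, q₋₂=1):
  k=0: a=12, p=12, q=1
  k=1: a=9, p=109, q=9
  k=2: a=6, p=666, q=55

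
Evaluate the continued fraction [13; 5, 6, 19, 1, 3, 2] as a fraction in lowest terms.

Fold from the inside: start with 2/1.
  3 + 1/2 = 7/2
  1 + 2/7 = 9/7
  19 + 7/9 = 178/9
  6 + 9/178 = 1077/178
  5 + 178/1077 = 5563/1077
  13 + 1077/5563 = 73396/5563

73396/5563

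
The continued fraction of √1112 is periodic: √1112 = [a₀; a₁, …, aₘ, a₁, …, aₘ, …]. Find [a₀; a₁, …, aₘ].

[33; 2, 1, 7, 1, 2, 66]

a₀ = ⌊√1112⌋ = 33.
With m₀=0, d₀=1 and mₖ₊₁ = dₖaₖ − mₖ, dₖ₊₁ = (n − mₖ₊₁²)/dₖ, aₖ₊₁ = ⌊(a₀+mₖ₊₁)/dₖ₊₁⌋:
  k=1: m=33, d=23, a=2
  k=2: m=13, d=41, a=1
  k=3: m=28, d=8, a=7
  k=4: m=28, d=41, a=1
  k=5: m=13, d=23, a=2
  k=6: m=33, d=1, a=66
d=1 and a=2a₀=66 at k=6, so the next step gives (m, d) = (33, 23) again — its k=1 value — and the period has length 6.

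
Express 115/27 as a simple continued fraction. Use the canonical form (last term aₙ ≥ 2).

115 = 4*27 + 7
27 = 3*7 + 6
7 = 1*6 + 1
6 = 6*1 + 0  (stop)
So 115/27 = [4; 3, 1, 6].

[4; 3, 1, 6]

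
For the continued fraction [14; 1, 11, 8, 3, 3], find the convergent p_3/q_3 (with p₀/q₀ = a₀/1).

1447/97

Using pₖ = aₖpₖ₋₁ + pₖ₋₂, qₖ = aₖqₖ₋₁ + qₖ₋₂ (with p₋₁=1, p₋₂=0, q₋₁=0, q₋₂=1):
  k=0: a=14, p=14, q=1
  k=1: a=1, p=15, q=1
  k=2: a=11, p=179, q=12
  k=3: a=8, p=1447, q=97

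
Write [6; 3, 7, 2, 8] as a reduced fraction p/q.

2515/398

Using pₖ = aₖpₖ₋₁ + pₖ₋₂ and qₖ = aₖqₖ₋₁ + qₖ₋₂:
  k=0: a=6, p=6, q=1
  k=1: a=3, p=19, q=3
  k=2: a=7, p=139, q=22
  k=3: a=2, p=297, q=47
  k=4: a=8, p=2515, q=398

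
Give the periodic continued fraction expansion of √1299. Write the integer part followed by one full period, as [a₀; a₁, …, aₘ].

[36; 24, 72]

a₀ = ⌊√1299⌋ = 36.
With m₀=0, d₀=1 and mₖ₊₁ = dₖaₖ − mₖ, dₖ₊₁ = (n − mₖ₊₁²)/dₖ, aₖ₊₁ = ⌊(a₀+mₖ₊₁)/dₖ₊₁⌋:
  k=1: m=36, d=3, a=24
  k=2: m=36, d=1, a=72
d=1 and a=2a₀=72 at k=2, so the next step gives (m, d) = (36, 3) again — its k=1 value — and the period has length 2.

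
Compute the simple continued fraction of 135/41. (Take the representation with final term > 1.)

[3; 3, 2, 2, 2]

135 = 3*41 + 12
41 = 3*12 + 5
12 = 2*5 + 2
5 = 2*2 + 1
2 = 2*1 + 0  (stop)
So 135/41 = [3; 3, 2, 2, 2].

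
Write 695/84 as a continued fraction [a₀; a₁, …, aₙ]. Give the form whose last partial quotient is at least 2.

[8; 3, 1, 1, 1, 7]

695 = 8*84 + 23
84 = 3*23 + 15
23 = 1*15 + 8
15 = 1*8 + 7
8 = 1*7 + 1
7 = 7*1 + 0  (stop)
So 695/84 = [8; 3, 1, 1, 1, 7].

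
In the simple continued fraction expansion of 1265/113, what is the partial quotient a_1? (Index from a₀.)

1265 = 11·113 + 22   →  a_0 = 11
113 = 5·22 + 3   →  a_1 = 5

5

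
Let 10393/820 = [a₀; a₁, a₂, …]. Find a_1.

10393 = 12·820 + 553   →  a_0 = 12
820 = 1·553 + 267   →  a_1 = 1

1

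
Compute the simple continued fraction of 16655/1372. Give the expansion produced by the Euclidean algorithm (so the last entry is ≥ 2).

16655 = 12×1372 + 191
1372 = 7×191 + 35
191 = 5×35 + 16
35 = 2×16 + 3
16 = 5×3 + 1
3 = 3×1 + 0  (stop)
So 16655/1372 = [12; 7, 5, 2, 5, 3].

[12; 7, 5, 2, 5, 3]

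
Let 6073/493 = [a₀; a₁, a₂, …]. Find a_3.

6073 = 12·493 + 157   →  a_0 = 12
493 = 3·157 + 22   →  a_1 = 3
157 = 7·22 + 3   →  a_2 = 7
22 = 7·3 + 1   →  a_3 = 7

7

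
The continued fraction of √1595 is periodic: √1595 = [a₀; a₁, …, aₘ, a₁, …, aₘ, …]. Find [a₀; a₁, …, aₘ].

a₀ = ⌊√1595⌋ = 39.
With m₀=0, d₀=1 and mₖ₊₁ = dₖaₖ − mₖ, dₖ₊₁ = (n − mₖ₊₁²)/dₖ, aₖ₊₁ = ⌊(a₀+mₖ₊₁)/dₖ₊₁⌋:
  k=1: m=39, d=74, a=1
  k=2: m=35, d=5, a=14
  k=3: m=35, d=74, a=1
  k=4: m=39, d=1, a=78
d=1 and a=2a₀=78 at k=4, so the next step gives (m, d) = (39, 74) again — its k=1 value — and the period has length 4.

[39; 1, 14, 1, 78]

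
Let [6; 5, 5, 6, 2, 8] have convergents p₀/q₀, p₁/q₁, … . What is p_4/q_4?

2155/348

Using pₖ = aₖpₖ₋₁ + pₖ₋₂, qₖ = aₖqₖ₋₁ + qₖ₋₂ (with p₋₁=1, p₋₂=0, q₋₁=0, q₋₂=1):
  k=0: a=6, p=6, q=1
  k=1: a=5, p=31, q=5
  k=2: a=5, p=161, q=26
  k=3: a=6, p=997, q=161
  k=4: a=2, p=2155, q=348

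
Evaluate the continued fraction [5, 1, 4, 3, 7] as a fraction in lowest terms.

Using pₖ = aₖpₖ₋₁ + pₖ₋₂ and qₖ = aₖqₖ₋₁ + qₖ₋₂:
  k=0: a=5, p=5, q=1
  k=1: a=1, p=6, q=1
  k=2: a=4, p=29, q=5
  k=3: a=3, p=93, q=16
  k=4: a=7, p=680, q=117

680/117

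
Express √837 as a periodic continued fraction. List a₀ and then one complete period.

a₀ = ⌊√837⌋ = 28.
With m₀=0, d₀=1 and mₖ₊₁ = dₖaₖ − mₖ, dₖ₊₁ = (n − mₖ₊₁²)/dₖ, aₖ₊₁ = ⌊(a₀+mₖ₊₁)/dₖ₊₁⌋:
  k=1: m=28, d=53, a=1
  k=2: m=25, d=4, a=13
  k=3: m=27, d=27, a=2
  k=4: m=27, d=4, a=13
  k=5: m=25, d=53, a=1
  k=6: m=28, d=1, a=56
d=1 and a=2a₀=56 at k=6, so the next step gives (m, d) = (28, 53) again — its k=1 value — and the period has length 6.

[28; 1, 13, 2, 13, 1, 56]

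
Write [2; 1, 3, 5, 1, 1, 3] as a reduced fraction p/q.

450/163

Using pₖ = aₖpₖ₋₁ + pₖ₋₂ and qₖ = aₖqₖ₋₁ + qₖ₋₂:
  k=0: a=2, p=2, q=1
  k=1: a=1, p=3, q=1
  k=2: a=3, p=11, q=4
  k=3: a=5, p=58, q=21
  k=4: a=1, p=69, q=25
  k=5: a=1, p=127, q=46
  k=6: a=3, p=450, q=163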